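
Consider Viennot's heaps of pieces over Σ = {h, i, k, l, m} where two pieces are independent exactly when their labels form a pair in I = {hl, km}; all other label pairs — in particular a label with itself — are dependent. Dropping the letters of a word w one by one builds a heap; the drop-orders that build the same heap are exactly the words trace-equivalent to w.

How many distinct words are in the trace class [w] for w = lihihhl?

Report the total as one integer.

drop 0:l onto floor
drop 1:i onto {0:l}
drop 2:h onto {1:i}
drop 3:i onto {2:h}
drop 4:h onto {3:i}
drop 5:h onto {4:h}
drop 6:l onto {3:i}
ground layer = {0:l}
drop-orders for the pieces not yet dropped (sum over which currently-grounded one goes next):
  1 to go: {5} 1  {6} 1
  2 to go: {4,5} 1  {5,6} 2
  3 to go: {4,5,6} 3
  4 to go: {3,4,5,6} 3
  5 to go: {2,3,4,5,6} 3
  if 0:l drops first: 3 orders

3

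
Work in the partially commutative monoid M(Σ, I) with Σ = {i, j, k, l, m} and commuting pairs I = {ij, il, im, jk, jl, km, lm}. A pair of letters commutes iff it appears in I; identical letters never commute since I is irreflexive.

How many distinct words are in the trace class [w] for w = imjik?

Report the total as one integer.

#0=i has no predecessor
#1=m has no predecessor
#2=j depends on [1:m]
#3=i depends on [0:i]
#4=k depends on [3:i]
sources: [0:i, 1:m]
N(rest) = Σ N(rest − s) over sources s of rest; N(one piece) = 1:
  size 1 → [2]=1  [4]=1
  size 2 → [1,2]=1  [2,4]=2  [3,4]=1
  size 3 → [0,3,4]=1  [1,2,4]=3  [2,3,4]=3
  first=0(i) contributes 6
  first=1(m) contributes 4
|[w]| = 10

10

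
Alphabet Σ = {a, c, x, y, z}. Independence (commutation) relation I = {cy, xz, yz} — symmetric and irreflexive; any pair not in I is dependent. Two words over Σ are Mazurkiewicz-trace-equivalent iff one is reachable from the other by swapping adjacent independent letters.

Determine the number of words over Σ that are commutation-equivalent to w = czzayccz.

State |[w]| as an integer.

4

0(c) covers ∅
1(z) covers 0:c
2(z) covers 1:z
3(a) covers 2:z
4(y) covers 3:a
5(c) covers 3:a
6(c) covers 5:c
7(z) covers 6:c
floor of heap: 0:c
completions by unplaced set U, small U first (add the entries for U minus each lowest piece of U):
  |U|=1: {4}:1  {7}:1
  |U|=2: {4,7}:2  {6,7}:1
  |U|=3: {4,6,7}:3  {5,6,7}:1
  |U|=4: {4,5,6,7}:4
  |U|=5: {3,4,5,6,7}:4
  |U|=6: {2,3,4,5,6,7}:4
  start at 0(c): 4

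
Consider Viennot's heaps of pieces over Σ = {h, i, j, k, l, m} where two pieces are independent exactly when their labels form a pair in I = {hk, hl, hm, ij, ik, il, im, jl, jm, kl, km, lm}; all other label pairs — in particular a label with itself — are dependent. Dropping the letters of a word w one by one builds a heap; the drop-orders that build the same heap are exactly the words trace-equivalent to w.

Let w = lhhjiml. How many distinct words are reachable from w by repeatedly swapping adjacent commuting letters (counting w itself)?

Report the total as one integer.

210

piece 0:l — minimal
piece 1:h — minimal
piece 2:h rests on {1:h}
piece 3:j rests on {2:h}
piece 4:i rests on {2:h}
piece 5:m — minimal
piece 6:l rests on {0:l}
minimal pieces: {0:l, 1:h, 5:m}
ways to finish when only these pieces remain (= sum over removing one remaining piece with nothing left below it):
  1 left: {3}→1  {4}→1  {5}→1  {6}→1
  2 left: {0,6}→1  {3,4}→2  {3,5}→2  {3,6}→2  {4,5}→2  {4,6}→2  {5,6}→2
  3 left: {0,3,6}→3  {0,4,6}→3  {0,5,6}→3  {2,3,4}→2  {3,4,5}→6  {3,4,6}→6  {3,5,6}→6  {4,5,6}→6
  4 left: {0,3,4,6}→12  {0,3,5,6}→12  {0,4,5,6}→12  {1,2,3,4}→2  {2,3,4,5}→8  {2,3,4,6}→8  {3,4,5,6}→24
  5 left: {0,2,3,4,6}→20  {0,3,4,5,6}→60  {1,2,3,4,5}→10  {1,2,3,4,6}→10  {2,3,4,5,6}→40
  placing 0:l first → 60 extensions
  placing 1:h first → 120 extensions
  placing 5:m first → 30 extensions
total linear extensions = 210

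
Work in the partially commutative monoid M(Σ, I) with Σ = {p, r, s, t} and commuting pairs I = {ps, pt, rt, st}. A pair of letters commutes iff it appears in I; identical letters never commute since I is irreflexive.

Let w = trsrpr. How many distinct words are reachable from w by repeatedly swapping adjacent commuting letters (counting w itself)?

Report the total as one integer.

6

piece 0:t — minimal
piece 1:r — minimal
piece 2:s rests on {1:r}
piece 3:r rests on {2:s}
piece 4:p rests on {3:r}
piece 5:r rests on {4:p}
minimal pieces: {0:t, 1:r}
ways to finish when only these pieces remain (= sum over removing one remaining piece with nothing left below it):
  1 left: {0}→1  {5}→1
  2 left: {0,5}→2  {4,5}→1
  3 left: {0,4,5}→3  {3,4,5}→1
  4 left: {0,3,4,5}→4  {2,3,4,5}→1
  placing 0:t first → 1 extensions
  placing 1:r first → 5 extensions
total linear extensions = 6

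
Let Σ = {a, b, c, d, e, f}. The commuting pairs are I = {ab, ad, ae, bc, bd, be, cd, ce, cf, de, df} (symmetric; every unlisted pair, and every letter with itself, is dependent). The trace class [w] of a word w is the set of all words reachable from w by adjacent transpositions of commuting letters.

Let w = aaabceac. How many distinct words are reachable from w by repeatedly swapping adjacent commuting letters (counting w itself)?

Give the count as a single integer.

#0=a has no predecessor
#1=a depends on [0:a]
#2=a depends on [1:a]
#3=b has no predecessor
#4=c depends on [2:a]
#5=e has no predecessor
#6=a depends on [4:c]
#7=c depends on [6:a]
sources: [0:a, 3:b, 5:e]
N(rest) = Σ N(rest − s) over sources s of rest; N(one piece) = 1:
  size 1 → [3]=1  [5]=1  [7]=1
  size 2 → [3,5]=2  [3,7]=2  [5,7]=2  [6,7]=1
  size 3 → [3,5,7]=6  [3,6,7]=3  [4,6,7]=1  [5,6,7]=3
  size 4 → [2,4,6,7]=1  [3,4,6,7]=4  [3,5,6,7]=12  [4,5,6,7]=4
  size 5 → [1,2,4,6,7]=1  [2,3,4,6,7]=5  [2,4,5,6,7]=5  [3,4,5,6,7]=20
  size 6 → [0,1,2,4,6,7]=1  [1,2,3,4,6,7]=6  [1,2,4,5,6,7]=6  [2,3,4,5,6,7]=30
  first=0(a) contributes 42
  first=3(b) contributes 7
  first=5(e) contributes 7
|[w]| = 56

56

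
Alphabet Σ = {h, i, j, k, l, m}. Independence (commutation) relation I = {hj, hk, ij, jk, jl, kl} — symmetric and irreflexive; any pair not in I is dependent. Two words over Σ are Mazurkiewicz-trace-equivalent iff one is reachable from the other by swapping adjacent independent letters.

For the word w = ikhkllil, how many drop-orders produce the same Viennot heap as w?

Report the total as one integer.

#0=i has no predecessor
#1=k depends on [0:i]
#2=h depends on [0:i]
#3=k depends on [1:k]
#4=l depends on [2:h]
#5=l depends on [4:l]
#6=i depends on [3:k, 5:l]
#7=l depends on [6:i]
sources: [0:i]
N(rest) = Σ N(rest − s) over sources s of rest; N(one piece) = 1:
  size 1 → [7]=1
  size 2 → [6,7]=1
  size 3 → [3,6,7]=1  [5,6,7]=1
  size 4 → [1,3,6,7]=1  [3,5,6,7]=2  [4,5,6,7]=1
  size 5 → [1,3,5,6,7]=3  [2,4,5,6,7]=1  [3,4,5,6,7]=3
  size 6 → [1,3,4,5,6,7]=6  [2,3,4,5,6,7]=4
  first=0(i) contributes 10

10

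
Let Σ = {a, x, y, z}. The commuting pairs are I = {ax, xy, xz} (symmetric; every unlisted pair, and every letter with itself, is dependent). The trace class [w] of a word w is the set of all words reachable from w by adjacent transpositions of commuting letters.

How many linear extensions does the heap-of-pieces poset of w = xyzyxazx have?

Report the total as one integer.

#0=x has no predecessor
#1=y has no predecessor
#2=z depends on [1:y]
#3=y depends on [2:z]
#4=x depends on [0:x]
#5=a depends on [3:y]
#6=z depends on [5:a]
#7=x depends on [4:x]
sources: [0:x, 1:y]
N(rest) = Σ N(rest − s) over sources s of rest; N(one piece) = 1:
  size 1 → [6]=1  [7]=1
  size 2 → [4,7]=1  [5,6]=1  [6,7]=2
  size 3 → [0,4,7]=1  [3,5,6]=1  [4,6,7]=3  [5,6,7]=3
  size 4 → [0,4,6,7]=4  [2,3,5,6]=1  [3,5,6,7]=4  [4,5,6,7]=6
  size 5 → [0,4,5,6,7]=10  [1,2,3,5,6]=1  [2,3,5,6,7]=5  [3,4,5,6,7]=10
  size 6 → [0,3,4,5,6,7]=20  [1,2,3,5,6,7]=6  [2,3,4,5,6,7]=15
  first=0(x) contributes 21
  first=1(y) contributes 35
|[w]| = 56

56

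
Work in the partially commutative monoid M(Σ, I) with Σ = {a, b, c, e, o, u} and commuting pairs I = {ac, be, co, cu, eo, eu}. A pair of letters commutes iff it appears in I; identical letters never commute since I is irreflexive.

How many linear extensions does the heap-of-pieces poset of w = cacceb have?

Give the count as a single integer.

0(c) covers ∅
1(a) covers ∅
2(c) covers 0:c
3(c) covers 2:c
4(e) covers 1:a, 3:c
5(b) covers 1:a, 3:c
floor of heap: 0:c, 1:a
completions by unplaced set U, small U first (add the entries for U minus each lowest piece of U):
  |U|=1: {4}:1  {5}:1
  |U|=2: {4,5}:2
  |U|=3: {1,4,5}:2  {3,4,5}:2
  |U|=4: {1,3,4,5}:4  {2,3,4,5}:2
  start at 0(c): 6
  start at 1(a): 2
sum over floor = 8

8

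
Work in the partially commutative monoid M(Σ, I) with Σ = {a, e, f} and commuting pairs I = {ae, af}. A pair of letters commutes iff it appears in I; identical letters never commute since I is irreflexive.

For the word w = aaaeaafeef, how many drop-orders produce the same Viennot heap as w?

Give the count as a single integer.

252

#0=a has no predecessor
#1=a depends on [0:a]
#2=a depends on [1:a]
#3=e has no predecessor
#4=a depends on [2:a]
#5=a depends on [4:a]
#6=f depends on [3:e]
#7=e depends on [6:f]
#8=e depends on [7:e]
#9=f depends on [8:e]
sources: [0:a, 3:e]
N(rest) = Σ N(rest − s) over sources s of rest; N(one piece) = 1:
  size 1 → [5]=1  [9]=1
  size 2 → [4,5]=1  [5,9]=2  [8,9]=1
  size 3 → [2,4,5]=1  [4,5,9]=3  [5,8,9]=3  [7,8,9]=1
  size 4 → [1,2,4,5]=1  [2,4,5,9]=4  [4,5,8,9]=6  [5,7,8,9]=4  [6,7,8,9]=1
  size 5 → [0,1,2,4,5]=1  [1,2,4,5,9]=5  [2,4,5,8,9]=10  [3,6,7,8,9]=1  [4,5,7,8,9]=10  [5,6,7,8,9]=5
  size 6 → [0,1,2,4,5,9]=6  [1,2,4,5,8,9]=15  [2,4,5,7,8,9]=20  [3,5,6,7,8,9]=6  [4,5,6,7,8,9]=15
  size 7 → [0,1,2,4,5,8,9]=21  [1,2,4,5,7,8,9]=35  [2,4,5,6,7,8,9]=35  [3,4,5,6,7,8,9]=21
  size 8 → [0,1,2,4,5,7,8,9]=56  [1,2,4,5,6,7,8,9]=70  [2,3,4,5,6,7,8,9]=56
  first=0(a) contributes 126
  first=3(e) contributes 126
|[w]| = 252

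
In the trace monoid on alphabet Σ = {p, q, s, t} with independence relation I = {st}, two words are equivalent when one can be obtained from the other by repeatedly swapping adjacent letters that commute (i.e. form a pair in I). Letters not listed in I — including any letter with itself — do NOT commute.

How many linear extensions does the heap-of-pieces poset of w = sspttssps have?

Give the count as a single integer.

0(s) covers ∅
1(s) covers 0:s
2(p) covers 1:s
3(t) covers 2:p
4(t) covers 3:t
5(s) covers 2:p
6(s) covers 5:s
7(p) covers 4:t, 6:s
8(s) covers 7:p
floor of heap: 0:s
completions by unplaced set U, small U first (add the entries for U minus each lowest piece of U):
  |U|=1: {8}:1
  |U|=2: {7,8}:1
  |U|=3: {4,7,8}:1  {6,7,8}:1
  |U|=4: {3,4,7,8}:1  {4,6,7,8}:2  {5,6,7,8}:1
  |U|=5: {3,4,6,7,8}:3  {4,5,6,7,8}:3
  |U|=6: {3,4,5,6,7,8}:6
  |U|=7: {2,3,4,5,6,7,8}:6
  start at 0(s): 6

6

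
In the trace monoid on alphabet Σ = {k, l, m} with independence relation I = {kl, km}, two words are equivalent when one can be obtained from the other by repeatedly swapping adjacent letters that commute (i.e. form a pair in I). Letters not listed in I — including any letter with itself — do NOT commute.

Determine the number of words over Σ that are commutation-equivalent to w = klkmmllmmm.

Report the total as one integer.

45

drop 0:k onto floor
drop 1:l onto floor
drop 2:k onto {0:k}
drop 3:m onto {1:l}
drop 4:m onto {3:m}
drop 5:l onto {4:m}
drop 6:l onto {5:l}
drop 7:m onto {6:l}
drop 8:m onto {7:m}
drop 9:m onto {8:m}
ground layer = {0:k, 1:l}
drop-orders for the pieces not yet dropped (sum over which currently-grounded one goes next):
  1 to go: {2} 1  {9} 1
  2 to go: {0,2} 1  {2,9} 2  {8,9} 1
  3 to go: {0,2,9} 3  {2,8,9} 3  {7,8,9} 1
  4 to go: {0,2,8,9} 6  {2,7,8,9} 4  {6,7,8,9} 1
  5 to go: {0,2,7,8,9} 10  {2,6,7,8,9} 5  {5,6,7,8,9} 1
  6 to go: {0,2,6,7,8,9} 15  {2,5,6,7,8,9} 6  {4,5,6,7,8,9} 1
  7 to go: {0,2,5,6,7,8,9} 21  {2,4,5,6,7,8,9} 7  {3,4,5,6,7,8,9} 1
  8 to go: {0,2,4,5,6,7,8,9} 28  {1,3,4,5,6,7,8,9} 1  {2,3,4,5,6,7,8,9} 8
  if 0:k drops first: 9 orders
  if 1:l drops first: 36 orders
heap linearizations: 45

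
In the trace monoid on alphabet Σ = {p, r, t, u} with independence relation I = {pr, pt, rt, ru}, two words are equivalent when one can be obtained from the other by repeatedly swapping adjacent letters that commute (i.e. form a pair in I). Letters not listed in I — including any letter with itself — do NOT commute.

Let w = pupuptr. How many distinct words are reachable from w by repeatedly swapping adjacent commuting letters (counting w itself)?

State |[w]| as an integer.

14

piece 0:p — minimal
piece 1:u rests on {0:p}
piece 2:p rests on {1:u}
piece 3:u rests on {2:p}
piece 4:p rests on {3:u}
piece 5:t rests on {3:u}
piece 6:r — minimal
minimal pieces: {0:p, 6:r}
ways to finish when only these pieces remain (= sum over removing one remaining piece with nothing left below it):
  1 left: {4}→1  {5}→1  {6}→1
  2 left: {4,5}→2  {4,6}→2  {5,6}→2
  3 left: {3,4,5}→2  {4,5,6}→6
  4 left: {2,3,4,5}→2  {3,4,5,6}→8
  5 left: {1,2,3,4,5}→2  {2,3,4,5,6}→10
  placing 0:p first → 12 extensions
  placing 6:r first → 2 extensions
total linear extensions = 14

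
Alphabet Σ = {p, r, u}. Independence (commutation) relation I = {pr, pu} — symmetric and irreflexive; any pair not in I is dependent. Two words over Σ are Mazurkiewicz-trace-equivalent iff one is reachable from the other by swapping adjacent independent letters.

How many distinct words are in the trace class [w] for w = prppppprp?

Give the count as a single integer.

#0=p has no predecessor
#1=r has no predecessor
#2=p depends on [0:p]
#3=p depends on [2:p]
#4=p depends on [3:p]
#5=p depends on [4:p]
#6=p depends on [5:p]
#7=r depends on [1:r]
#8=p depends on [6:p]
sources: [0:p, 1:r]
N(rest) = Σ N(rest − s) over sources s of rest; N(one piece) = 1:
  size 1 → [7]=1  [8]=1
  size 2 → [1,7]=1  [6,8]=1  [7,8]=2
  size 3 → [1,7,8]=3  [5,6,8]=1  [6,7,8]=3
  size 4 → [1,6,7,8]=6  [4,5,6,8]=1  [5,6,7,8]=4
  size 5 → [1,5,6,7,8]=10  [3,4,5,6,8]=1  [4,5,6,7,8]=5
  size 6 → [1,4,5,6,7,8]=15  [2,3,4,5,6,8]=1  [3,4,5,6,7,8]=6
  size 7 → [0,2,3,4,5,6,8]=1  [1,3,4,5,6,7,8]=21  [2,3,4,5,6,7,8]=7
  first=0(p) contributes 28
  first=1(r) contributes 8
|[w]| = 36

36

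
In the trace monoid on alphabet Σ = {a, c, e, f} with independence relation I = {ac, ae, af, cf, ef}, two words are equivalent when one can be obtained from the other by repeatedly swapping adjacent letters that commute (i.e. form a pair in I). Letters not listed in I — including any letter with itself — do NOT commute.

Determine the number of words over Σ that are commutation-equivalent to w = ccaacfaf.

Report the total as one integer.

560

piece 0:c — minimal
piece 1:c rests on {0:c}
piece 2:a — minimal
piece 3:a rests on {2:a}
piece 4:c rests on {1:c}
piece 5:f — minimal
piece 6:a rests on {3:a}
piece 7:f rests on {5:f}
minimal pieces: {0:c, 2:a, 5:f}
ways to finish when only these pieces remain (= sum over removing one remaining piece with nothing left below it):
  1 left: {4}→1  {6}→1  {7}→1
  2 left: {1,4}→1  {3,6}→1  {4,6}→2  {4,7}→2  {5,7}→1  {6,7}→2
  3 left: {0,1,4}→1  {1,4,6}→3  {1,4,7}→3  {2,3,6}→1  {3,4,6}→3  {3,6,7}→3  {4,5,7}→3  {4,6,7}→6  {5,6,7}→3
  4 left: {0,1,4,6}→4  {0,1,4,7}→4  {1,3,4,6}→6  {1,4,5,7}→6  {1,4,6,7}→12  {2,3,4,6}→4  {2,3,6,7}→4  {3,4,6,7}→12  {3,5,6,7}→6  {4,5,6,7}→12
  5 left: {0,1,3,4,6}→10  {0,1,4,5,7}→10  {0,1,4,6,7}→20  {1,2,3,4,6}→10  {1,3,4,6,7}→30  {1,4,5,6,7}→30  {2,3,4,6,7}→20  {2,3,5,6,7}→10  {3,4,5,6,7}→30
  6 left: {0,1,2,3,4,6}→20  {0,1,3,4,6,7}→60  {0,1,4,5,6,7}→60  {1,2,3,4,6,7}→60  {1,3,4,5,6,7}→90  {2,3,4,5,6,7}→60
  placing 0:c first → 210 extensions
  placing 2:a first → 210 extensions
  placing 5:f first → 140 extensions
total linear extensions = 560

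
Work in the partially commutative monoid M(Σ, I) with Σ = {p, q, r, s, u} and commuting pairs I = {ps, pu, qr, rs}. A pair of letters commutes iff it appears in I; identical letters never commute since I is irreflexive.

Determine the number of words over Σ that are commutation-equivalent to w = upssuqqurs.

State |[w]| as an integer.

piece 0:u — minimal
piece 1:p — minimal
piece 2:s rests on {0:u}
piece 3:s rests on {2:s}
piece 4:u rests on {3:s}
piece 5:q rests on {1:p, 4:u}
piece 6:q rests on {5:q}
piece 7:u rests on {6:q}
piece 8:r rests on {7:u}
piece 9:s rests on {7:u}
minimal pieces: {0:u, 1:p}
ways to finish when only these pieces remain (= sum over removing one remaining piece with nothing left below it):
  1 left: {8}→1  {9}→1
  2 left: {8,9}→2
  3 left: {7,8,9}→2
  4 left: {6,7,8,9}→2
  5 left: {5,6,7,8,9}→2
  6 left: {1,5,6,7,8,9}→2  {4,5,6,7,8,9}→2
  7 left: {1,4,5,6,7,8,9}→4  {3,4,5,6,7,8,9}→2
  8 left: {1,3,4,5,6,7,8,9}→6  {2,3,4,5,6,7,8,9}→2
  placing 0:u first → 8 extensions
  placing 1:p first → 2 extensions
total linear extensions = 10

10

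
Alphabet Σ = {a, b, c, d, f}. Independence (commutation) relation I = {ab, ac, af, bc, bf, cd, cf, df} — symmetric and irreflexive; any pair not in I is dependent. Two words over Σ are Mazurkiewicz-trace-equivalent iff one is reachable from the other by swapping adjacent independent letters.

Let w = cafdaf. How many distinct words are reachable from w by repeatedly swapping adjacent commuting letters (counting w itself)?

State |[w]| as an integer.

drop 0:c onto floor
drop 1:a onto floor
drop 2:f onto floor
drop 3:d onto {1:a}
drop 4:a onto {3:d}
drop 5:f onto {2:f}
ground layer = {0:c, 1:a, 2:f}
drop-orders for the pieces not yet dropped (sum over which currently-grounded one goes next):
  1 to go: {0} 1  {4} 1  {5} 1
  2 to go: {0,4} 2  {0,5} 2  {2,5} 1  {3,4} 1  {4,5} 2
  3 to go: {0,2,5} 3  {0,3,4} 3  {0,4,5} 6  {1,3,4} 1  {2,4,5} 3  {3,4,5} 3
  4 to go: {0,1,3,4} 4  {0,2,4,5} 12  {0,3,4,5} 12  {1,3,4,5} 4  {2,3,4,5} 6
  if 0:c drops first: 10 orders
  if 1:a drops first: 30 orders
  if 2:f drops first: 20 orders
heap linearizations: 60

60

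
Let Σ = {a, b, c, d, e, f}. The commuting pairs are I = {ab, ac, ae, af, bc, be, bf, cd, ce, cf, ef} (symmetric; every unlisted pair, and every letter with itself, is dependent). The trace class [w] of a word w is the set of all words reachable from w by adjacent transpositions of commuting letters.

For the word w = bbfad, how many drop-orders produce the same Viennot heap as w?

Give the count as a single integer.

#0=b has no predecessor
#1=b depends on [0:b]
#2=f has no predecessor
#3=a has no predecessor
#4=d depends on [1:b, 2:f, 3:a]
sources: [0:b, 2:f, 3:a]
N(rest) = Σ N(rest − s) over sources s of rest; N(one piece) = 1:
  size 1 → [4]=1
  size 2 → [1,4]=1  [2,4]=1  [3,4]=1
  size 3 → [0,1,4]=1  [1,2,4]=2  [1,3,4]=2  [2,3,4]=2
  first=0(b) contributes 6
  first=2(f) contributes 3
  first=3(a) contributes 3
|[w]| = 12

12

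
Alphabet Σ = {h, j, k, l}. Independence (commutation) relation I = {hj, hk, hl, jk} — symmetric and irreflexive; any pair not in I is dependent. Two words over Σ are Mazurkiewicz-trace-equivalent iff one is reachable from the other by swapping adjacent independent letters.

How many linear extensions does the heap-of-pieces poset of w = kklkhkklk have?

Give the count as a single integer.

0(k) covers ∅
1(k) covers 0:k
2(l) covers 1:k
3(k) covers 2:l
4(h) covers ∅
5(k) covers 3:k
6(k) covers 5:k
7(l) covers 6:k
8(k) covers 7:l
floor of heap: 0:k, 4:h
completions by unplaced set U, small U first (add the entries for U minus each lowest piece of U):
  |U|=1: {4}:1  {8}:1
  |U|=2: {4,8}:2  {7,8}:1
  |U|=3: {4,7,8}:3  {6,7,8}:1
  |U|=4: {4,6,7,8}:4  {5,6,7,8}:1
  |U|=5: {3,5,6,7,8}:1  {4,5,6,7,8}:5
  |U|=6: {2,3,5,6,7,8}:1  {3,4,5,6,7,8}:6
  |U|=7: {1,2,3,5,6,7,8}:1  {2,3,4,5,6,7,8}:7
  start at 0(k): 8
  start at 4(h): 1
sum over floor = 9

9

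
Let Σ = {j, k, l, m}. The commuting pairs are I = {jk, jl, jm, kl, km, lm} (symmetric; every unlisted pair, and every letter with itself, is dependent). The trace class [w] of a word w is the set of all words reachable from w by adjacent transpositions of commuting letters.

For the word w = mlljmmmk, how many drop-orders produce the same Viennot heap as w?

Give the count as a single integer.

840

0(m) covers ∅
1(l) covers ∅
2(l) covers 1:l
3(j) covers ∅
4(m) covers 0:m
5(m) covers 4:m
6(m) covers 5:m
7(k) covers ∅
floor of heap: 0:m, 1:l, 3:j, 7:k
completions by unplaced set U, small U first (add the entries for U minus each lowest piece of U):
  |U|=1: {2}:1  {3}:1  {6}:1  {7}:1
  |U|=2: {1,2}:1  {2,3}:2  {2,6}:2  {2,7}:2  {3,6}:2  {3,7}:2  {5,6}:1  {6,7}:2
  |U|=3: {1,2,3}:3  {1,2,6}:3  {1,2,7}:3  {2,3,6}:6  {2,3,7}:6  {2,5,6}:3  {2,6,7}:6  {3,5,6}:3  {3,6,7}:6  {4,5,6}:1  {5,6,7}:3
  |U|=4: {0,4,5,6}:1  {1,2,3,6}:12  {1,2,3,7}:12  {1,2,5,6}:6  {1,2,6,7}:12  {2,3,5,6}:12  {2,3,6,7}:24  {2,4,5,6}:4  {2,5,6,7}:12  {3,4,5,6}:4  {3,5,6,7}:12  {4,5,6,7}:4
  |U|=5: {0,2,4,5,6}:5  {0,3,4,5,6}:5  {0,4,5,6,7}:5  {1,2,3,5,6}:30  {1,2,3,6,7}:60  {1,2,4,5,6}:10  {1,2,5,6,7}:30  {2,3,4,5,6}:20  {2,3,5,6,7}:60  {2,4,5,6,7}:20  {3,4,5,6,7}:20
  |U|=6: {0,1,2,4,5,6}:15  {0,2,3,4,5,6}:30  {0,2,4,5,6,7}:30  {0,3,4,5,6,7}:30  {1,2,3,4,5,6}:60  {1,2,3,5,6,7}:180  {1,2,4,5,6,7}:60  {2,3,4,5,6,7}:120
  start at 0(m): 420
  start at 1(l): 210
  start at 3(j): 105
  start at 7(k): 105
sum over floor = 840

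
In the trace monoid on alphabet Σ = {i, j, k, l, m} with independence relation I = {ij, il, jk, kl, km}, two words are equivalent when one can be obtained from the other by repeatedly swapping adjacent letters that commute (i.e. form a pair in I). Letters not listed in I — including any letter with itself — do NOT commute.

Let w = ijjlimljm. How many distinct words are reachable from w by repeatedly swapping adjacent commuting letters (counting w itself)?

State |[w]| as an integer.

drop 0:i onto floor
drop 1:j onto floor
drop 2:j onto {1:j}
drop 3:l onto {2:j}
drop 4:i onto {0:i}
drop 5:m onto {3:l, 4:i}
drop 6:l onto {5:m}
drop 7:j onto {6:l}
drop 8:m onto {7:j}
ground layer = {0:i, 1:j}
drop-orders for the pieces not yet dropped (sum over which currently-grounded one goes next):
  1 to go: {8} 1
  2 to go: {7,8} 1
  3 to go: {6,7,8} 1
  4 to go: {5,6,7,8} 1
  5 to go: {3,5,6,7,8} 1  {4,5,6,7,8} 1
  6 to go: {0,4,5,6,7,8} 1  {2,3,5,6,7,8} 1  {3,4,5,6,7,8} 2
  7 to go: {0,3,4,5,6,7,8} 3  {1,2,3,5,6,7,8} 1  {2,3,4,5,6,7,8} 3
  if 0:i drops first: 4 orders
  if 1:j drops first: 6 orders
heap linearizations: 10

10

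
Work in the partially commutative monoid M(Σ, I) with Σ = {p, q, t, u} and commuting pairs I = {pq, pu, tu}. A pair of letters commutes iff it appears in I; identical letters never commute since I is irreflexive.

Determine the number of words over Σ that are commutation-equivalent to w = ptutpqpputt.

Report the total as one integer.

#0=p has no predecessor
#1=t depends on [0:p]
#2=u has no predecessor
#3=t depends on [1:t]
#4=p depends on [3:t]
#5=q depends on [2:u, 3:t]
#6=p depends on [4:p]
#7=p depends on [6:p]
#8=u depends on [5:q]
#9=t depends on [5:q, 7:p]
#10=t depends on [9:t]
sources: [0:p, 2:u]
N(rest) = Σ N(rest − s) over sources s of rest; N(one piece) = 1:
  size 1 → [8]=1  [10]=1
  size 2 → [8,10]=2  [9,10]=1
  size 3 → [7,9,10]=1  [8,9,10]=3
  size 4 → [5,8,9,10]=3  [6,7,9,10]=1  [7,8,9,10]=4
  size 5 → [2,5,8,9,10]=3  [4,6,7,9,10]=1  [5,7,8,9,10]=7  [6,7,8,9,10]=5
  size 6 → [2,5,7,8,9,10]=10  [4,6,7,8,9,10]=6  [5,6,7,8,9,10]=12
  size 7 → [2,5,6,7,8,9,10]=22  [4,5,6,7,8,9,10]=18
  size 8 → [2,4,5,6,7,8,9,10]=40  [3,4,5,6,7,8,9,10]=18
  size 9 → [1,3,4,5,6,7,8,9,10]=18  [2,3,4,5,6,7,8,9,10]=58
  first=0(p) contributes 76
  first=2(u) contributes 18
|[w]| = 94

94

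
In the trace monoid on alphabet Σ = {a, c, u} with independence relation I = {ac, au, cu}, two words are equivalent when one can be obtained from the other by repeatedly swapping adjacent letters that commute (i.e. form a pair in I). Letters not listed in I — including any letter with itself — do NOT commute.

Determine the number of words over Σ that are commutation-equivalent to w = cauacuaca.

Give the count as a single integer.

1260

0(c) covers ∅
1(a) covers ∅
2(u) covers ∅
3(a) covers 1:a
4(c) covers 0:c
5(u) covers 2:u
6(a) covers 3:a
7(c) covers 4:c
8(a) covers 6:a
floor of heap: 0:c, 1:a, 2:u
completions by unplaced set U, small U first (add the entries for U minus each lowest piece of U):
  |U|=1: {5}:1  {7}:1  {8}:1
  |U|=2: {2,5}:1  {4,7}:1  {5,7}:2  {5,8}:2  {6,8}:1  {7,8}:2
  |U|=3: {0,4,7}:1  {2,5,7}:3  {2,5,8}:3  {3,6,8}:1  {4,5,7}:3  {4,7,8}:3  {5,6,8}:3  {5,7,8}:6  {6,7,8}:3
  |U|=4: {0,4,5,7}:4  {0,4,7,8}:4  {1,3,6,8}:1  {2,4,5,7}:6  {2,5,6,8}:6  {2,5,7,8}:12  {3,5,6,8}:4  {3,6,7,8}:4  {4,5,7,8}:12  {4,6,7,8}:6  {5,6,7,8}:12
  |U|=5: {0,2,4,5,7}:10  {0,4,5,7,8}:20  {0,4,6,7,8}:10  {1,3,5,6,8}:5  {1,3,6,7,8}:5  {2,3,5,6,8}:10  {2,4,5,7,8}:30  {2,5,6,7,8}:30  {3,4,6,7,8}:10  {3,5,6,7,8}:20  {4,5,6,7,8}:30
  |U|=6: {0,2,4,5,7,8}:60  {0,3,4,6,7,8}:20  {0,4,5,6,7,8}:60  {1,2,3,5,6,8}:15  {1,3,4,6,7,8}:15  {1,3,5,6,7,8}:30  {2,3,5,6,7,8}:60  {2,4,5,6,7,8}:90  {3,4,5,6,7,8}:60
  |U|=7: {0,1,3,4,6,7,8}:35  {0,2,4,5,6,7,8}:210  {0,3,4,5,6,7,8}:140  {1,2,3,5,6,7,8}:105  {1,3,4,5,6,7,8}:105  {2,3,4,5,6,7,8}:210
  start at 0(c): 420
  start at 1(a): 560
  start at 2(u): 280
sum over floor = 1260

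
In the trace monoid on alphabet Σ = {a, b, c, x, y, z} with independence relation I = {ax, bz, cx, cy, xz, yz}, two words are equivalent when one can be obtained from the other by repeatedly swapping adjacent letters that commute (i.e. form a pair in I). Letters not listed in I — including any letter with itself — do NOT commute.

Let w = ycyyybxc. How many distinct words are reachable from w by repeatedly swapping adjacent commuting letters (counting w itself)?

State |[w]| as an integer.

10

#0=y has no predecessor
#1=c has no predecessor
#2=y depends on [0:y]
#3=y depends on [2:y]
#4=y depends on [3:y]
#5=b depends on [1:c, 4:y]
#6=x depends on [5:b]
#7=c depends on [5:b]
sources: [0:y, 1:c]
N(rest) = Σ N(rest − s) over sources s of rest; N(one piece) = 1:
  size 1 → [6]=1  [7]=1
  size 2 → [6,7]=2
  size 3 → [5,6,7]=2
  size 4 → [1,5,6,7]=2  [4,5,6,7]=2
  size 5 → [1,4,5,6,7]=4  [3,4,5,6,7]=2
  size 6 → [1,3,4,5,6,7]=6  [2,3,4,5,6,7]=2
  first=0(y) contributes 8
  first=1(c) contributes 2
|[w]| = 10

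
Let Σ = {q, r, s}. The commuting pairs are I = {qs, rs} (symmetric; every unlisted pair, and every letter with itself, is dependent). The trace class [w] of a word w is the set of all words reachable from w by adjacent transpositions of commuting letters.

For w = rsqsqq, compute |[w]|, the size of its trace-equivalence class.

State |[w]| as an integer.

15

#0=r has no predecessor
#1=s has no predecessor
#2=q depends on [0:r]
#3=s depends on [1:s]
#4=q depends on [2:q]
#5=q depends on [4:q]
sources: [0:r, 1:s]
N(rest) = Σ N(rest − s) over sources s of rest; N(one piece) = 1:
  size 1 → [3]=1  [5]=1
  size 2 → [1,3]=1  [3,5]=2  [4,5]=1
  size 3 → [1,3,5]=3  [2,4,5]=1  [3,4,5]=3
  size 4 → [0,2,4,5]=1  [1,3,4,5]=6  [2,3,4,5]=4
  first=0(r) contributes 10
  first=1(s) contributes 5
|[w]| = 15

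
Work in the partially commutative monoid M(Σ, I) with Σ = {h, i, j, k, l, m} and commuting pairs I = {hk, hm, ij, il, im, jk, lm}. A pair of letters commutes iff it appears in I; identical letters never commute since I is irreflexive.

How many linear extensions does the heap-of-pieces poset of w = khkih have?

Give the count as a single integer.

0(k) covers ∅
1(h) covers ∅
2(k) covers 0:k
3(i) covers 1:h, 2:k
4(h) covers 3:i
floor of heap: 0:k, 1:h
completions by unplaced set U, small U first (add the entries for U minus each lowest piece of U):
  |U|=1: {4}:1
  |U|=2: {3,4}:1
  |U|=3: {1,3,4}:1  {2,3,4}:1
  start at 0(k): 2
  start at 1(h): 1
sum over floor = 3

3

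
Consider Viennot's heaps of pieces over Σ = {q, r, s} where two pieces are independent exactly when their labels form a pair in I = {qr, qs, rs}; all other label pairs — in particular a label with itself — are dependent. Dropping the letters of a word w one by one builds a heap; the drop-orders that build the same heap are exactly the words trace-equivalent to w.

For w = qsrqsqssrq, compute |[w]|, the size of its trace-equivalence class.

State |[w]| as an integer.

piece 0:q — minimal
piece 1:s — minimal
piece 2:r — minimal
piece 3:q rests on {0:q}
piece 4:s rests on {1:s}
piece 5:q rests on {3:q}
piece 6:s rests on {4:s}
piece 7:s rests on {6:s}
piece 8:r rests on {2:r}
piece 9:q rests on {5:q}
minimal pieces: {0:q, 1:s, 2:r}
ways to finish when only these pieces remain (= sum over removing one remaining piece with nothing left below it):
  1 left: {7}→1  {8}→1  {9}→1
  2 left: {2,8}→1  {5,9}→1  {6,7}→1  {7,8}→2  {7,9}→2  {8,9}→2
  3 left: {2,7,8}→3  {2,8,9}→3  {3,5,9}→1  {4,6,7}→1  {5,7,9}→3  {5,8,9}→3  {6,7,8}→3  {6,7,9}→3  {7,8,9}→6
  4 left: {0,3,5,9}→1  {1,4,6,7}→1  {2,5,8,9}→6  {2,6,7,8}→6  {2,7,8,9}→12  {3,5,7,9}→4  {3,5,8,9}→4  {4,6,7,8}→4  {4,6,7,9}→4  {5,6,7,9}→6  {5,7,8,9}→12  {6,7,8,9}→12
  5 left: {0,3,5,7,9}→5  {0,3,5,8,9}→5  {1,4,6,7,8}→5  {1,4,6,7,9}→5  {2,3,5,8,9}→10  {2,4,6,7,8}→10  {2,5,7,8,9}→30  {2,6,7,8,9}→30  {3,5,6,7,9}→10  {3,5,7,8,9}→20  {4,5,6,7,9}→10  {4,6,7,8,9}→20  {5,6,7,8,9}→30
  6 left: {0,2,3,5,8,9}→15  {0,3,5,6,7,9}→15  {0,3,5,7,8,9}→30  {1,2,4,6,7,8}→15  {1,4,5,6,7,9}→15  {1,4,6,7,8,9}→30  {2,3,5,7,8,9}→60  {2,4,6,7,8,9}→60  {2,5,6,7,8,9}→90  {3,4,5,6,7,9}→20  {3,5,6,7,8,9}→60  {4,5,6,7,8,9}→60
  7 left: {0,2,3,5,7,8,9}→105  {0,3,4,5,6,7,9}→35  {0,3,5,6,7,8,9}→105  {1,2,4,6,7,8,9}→105  {1,3,4,5,6,7,9}→35  {1,4,5,6,7,8,9}→105  {2,3,5,6,7,8,9}→210  {2,4,5,6,7,8,9}→210  {3,4,5,6,7,8,9}→140
  8 left: {0,1,3,4,5,6,7,9}→70  {0,2,3,5,6,7,8,9}→420  {0,3,4,5,6,7,8,9}→280  {1,2,4,5,6,7,8,9}→420  {1,3,4,5,6,7,8,9}→280  {2,3,4,5,6,7,8,9}→560
  placing 0:q first → 1260 extensions
  placing 1:s first → 1260 extensions
  placing 2:r first → 630 extensions
total linear extensions = 3150

3150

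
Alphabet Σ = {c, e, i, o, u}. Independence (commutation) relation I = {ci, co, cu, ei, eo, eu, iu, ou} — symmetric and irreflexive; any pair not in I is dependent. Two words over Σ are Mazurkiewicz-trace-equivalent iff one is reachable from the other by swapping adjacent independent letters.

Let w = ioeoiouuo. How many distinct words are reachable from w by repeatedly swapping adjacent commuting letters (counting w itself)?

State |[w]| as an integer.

252

0(i) covers ∅
1(o) covers 0:i
2(e) covers ∅
3(o) covers 1:o
4(i) covers 3:o
5(o) covers 4:i
6(u) covers ∅
7(u) covers 6:u
8(o) covers 5:o
floor of heap: 0:i, 2:e, 6:u
completions by unplaced set U, small U first (add the entries for U minus each lowest piece of U):
  |U|=1: {2}:1  {7}:1  {8}:1
  |U|=2: {2,7}:2  {2,8}:2  {5,8}:1  {6,7}:1  {7,8}:2
  |U|=3: {2,5,8}:3  {2,6,7}:3  {2,7,8}:6  {4,5,8}:1  {5,7,8}:3  {6,7,8}:3
  |U|=4: {2,4,5,8}:4  {2,5,7,8}:12  {2,6,7,8}:12  {3,4,5,8}:1  {4,5,7,8}:4  {5,6,7,8}:6
  |U|=5: {1,3,4,5,8}:1  {2,3,4,5,8}:5  {2,4,5,7,8}:20  {2,5,6,7,8}:30  {3,4,5,7,8}:5  {4,5,6,7,8}:10
  |U|=6: {0,1,3,4,5,8}:1  {1,2,3,4,5,8}:6  {1,3,4,5,7,8}:6  {2,3,4,5,7,8}:30  {2,4,5,6,7,8}:60  {3,4,5,6,7,8}:15
  |U|=7: {0,1,2,3,4,5,8}:7  {0,1,3,4,5,7,8}:7  {1,2,3,4,5,7,8}:42  {1,3,4,5,6,7,8}:21  {2,3,4,5,6,7,8}:105
  start at 0(i): 168
  start at 2(e): 28
  start at 6(u): 56
sum over floor = 252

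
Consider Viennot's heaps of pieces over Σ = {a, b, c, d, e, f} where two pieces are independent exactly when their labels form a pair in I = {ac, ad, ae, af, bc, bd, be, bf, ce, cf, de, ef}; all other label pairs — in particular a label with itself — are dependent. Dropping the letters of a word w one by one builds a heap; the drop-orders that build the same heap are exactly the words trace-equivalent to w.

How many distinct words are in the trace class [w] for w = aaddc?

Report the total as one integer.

#0=a has no predecessor
#1=a depends on [0:a]
#2=d has no predecessor
#3=d depends on [2:d]
#4=c depends on [3:d]
sources: [0:a, 2:d]
N(rest) = Σ N(rest − s) over sources s of rest; N(one piece) = 1:
  size 1 → [1]=1  [4]=1
  size 2 → [0,1]=1  [1,4]=2  [3,4]=1
  size 3 → [0,1,4]=3  [1,3,4]=3  [2,3,4]=1
  first=0(a) contributes 4
  first=2(d) contributes 6
|[w]| = 10

10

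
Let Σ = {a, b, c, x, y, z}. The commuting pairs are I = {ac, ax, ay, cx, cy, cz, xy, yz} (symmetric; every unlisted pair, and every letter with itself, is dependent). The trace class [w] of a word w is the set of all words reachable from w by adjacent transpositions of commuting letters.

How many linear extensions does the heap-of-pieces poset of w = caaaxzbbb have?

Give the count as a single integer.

drop 0:c onto floor
drop 1:a onto floor
drop 2:a onto {1:a}
drop 3:a onto {2:a}
drop 4:x onto floor
drop 5:z onto {3:a, 4:x}
drop 6:b onto {0:c, 5:z}
drop 7:b onto {6:b}
drop 8:b onto {7:b}
ground layer = {0:c, 1:a, 4:x}
drop-orders for the pieces not yet dropped (sum over which currently-grounded one goes next):
  1 to go: {8} 1
  2 to go: {7,8} 1
  3 to go: {6,7,8} 1
  4 to go: {0,6,7,8} 1  {5,6,7,8} 1
  5 to go: {0,5,6,7,8} 2  {3,5,6,7,8} 1  {4,5,6,7,8} 1
  6 to go: {0,3,5,6,7,8} 3  {0,4,5,6,7,8} 3  {2,3,5,6,7,8} 1  {3,4,5,6,7,8} 2
  7 to go: {0,2,3,5,6,7,8} 4  {0,3,4,5,6,7,8} 8  {1,2,3,5,6,7,8} 1  {2,3,4,5,6,7,8} 3
  if 0:c drops first: 4 orders
  if 1:a drops first: 15 orders
  if 4:x drops first: 5 orders
heap linearizations: 24

24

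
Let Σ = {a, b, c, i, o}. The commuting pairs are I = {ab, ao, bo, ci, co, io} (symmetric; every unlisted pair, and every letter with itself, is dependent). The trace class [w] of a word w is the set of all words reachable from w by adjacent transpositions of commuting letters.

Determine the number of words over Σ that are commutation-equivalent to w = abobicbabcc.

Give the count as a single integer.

0(a) covers ∅
1(b) covers ∅
2(o) covers ∅
3(b) covers 1:b
4(i) covers 0:a, 3:b
5(c) covers 0:a, 3:b
6(b) covers 4:i, 5:c
7(a) covers 4:i, 5:c
8(b) covers 6:b
9(c) covers 7:a, 8:b
10(c) covers 9:c
floor of heap: 0:a, 1:b, 2:o
completions by unplaced set U, small U first (add the entries for U minus each lowest piece of U):
  |U|=1: {2}:1  {10}:1
  |U|=2: {2,10}:2  {9,10}:1
  |U|=3: {2,9,10}:3  {7,9,10}:1  {8,9,10}:1
  |U|=4: {2,7,9,10}:4  {2,8,9,10}:4  {6,8,9,10}:1  {7,8,9,10}:2
  |U|=5: {2,6,8,9,10}:5  {2,7,8,9,10}:10  {6,7,8,9,10}:3
  |U|=6: {2,6,7,8,9,10}:18  {4,6,7,8,9,10}:3  {5,6,7,8,9,10}:3
  |U|=7: {2,4,6,7,8,9,10}:21  {2,5,6,7,8,9,10}:21  {4,5,6,7,8,9,10}:6
  |U|=8: {0,4,5,6,7,8,9,10}:6  {2,4,5,6,7,8,9,10}:48  {3,4,5,6,7,8,9,10}:6
  |U|=9: {0,2,4,5,6,7,8,9,10}:54  {0,3,4,5,6,7,8,9,10}:12  {1,3,4,5,6,7,8,9,10}:6  {2,3,4,5,6,7,8,9,10}:54
  start at 0(a): 60
  start at 1(b): 120
  start at 2(o): 18
sum over floor = 198

198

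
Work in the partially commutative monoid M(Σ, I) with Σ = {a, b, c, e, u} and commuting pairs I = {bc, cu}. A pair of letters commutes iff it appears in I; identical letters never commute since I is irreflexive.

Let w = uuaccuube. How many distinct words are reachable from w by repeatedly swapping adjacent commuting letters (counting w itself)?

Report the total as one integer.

piece 0:u — minimal
piece 1:u rests on {0:u}
piece 2:a rests on {1:u}
piece 3:c rests on {2:a}
piece 4:c rests on {3:c}
piece 5:u rests on {2:a}
piece 6:u rests on {5:u}
piece 7:b rests on {6:u}
piece 8:e rests on {4:c, 7:b}
minimal pieces: {0:u}
ways to finish when only these pieces remain (= sum over removing one remaining piece with nothing left below it):
  1 left: {8}→1
  2 left: {4,8}→1  {7,8}→1
  3 left: {3,4,8}→1  {4,7,8}→2  {6,7,8}→1
  4 left: {3,4,7,8}→3  {4,6,7,8}→3  {5,6,7,8}→1
  5 left: {3,4,6,7,8}→6  {4,5,6,7,8}→4
  6 left: {3,4,5,6,7,8}→10
  7 left: {2,3,4,5,6,7,8}→10
  placing 0:u first → 10 extensions

10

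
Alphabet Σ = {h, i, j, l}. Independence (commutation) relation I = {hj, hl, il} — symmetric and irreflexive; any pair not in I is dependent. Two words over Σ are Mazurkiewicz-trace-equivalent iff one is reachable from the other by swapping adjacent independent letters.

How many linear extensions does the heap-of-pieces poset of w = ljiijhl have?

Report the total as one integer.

3

#0=l has no predecessor
#1=j depends on [0:l]
#2=i depends on [1:j]
#3=i depends on [2:i]
#4=j depends on [3:i]
#5=h depends on [3:i]
#6=l depends on [4:j]
sources: [0:l]
N(rest) = Σ N(rest − s) over sources s of rest; N(one piece) = 1:
  size 1 → [5]=1  [6]=1
  size 2 → [4,6]=1  [5,6]=2
  size 3 → [4,5,6]=3
  size 4 → [3,4,5,6]=3
  size 5 → [2,3,4,5,6]=3
  first=0(l) contributes 3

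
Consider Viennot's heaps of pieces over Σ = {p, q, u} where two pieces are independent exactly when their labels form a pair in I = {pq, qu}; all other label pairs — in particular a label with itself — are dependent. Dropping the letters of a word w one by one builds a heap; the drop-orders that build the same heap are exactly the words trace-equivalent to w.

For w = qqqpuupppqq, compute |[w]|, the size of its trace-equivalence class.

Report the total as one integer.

piece 0:q — minimal
piece 1:q rests on {0:q}
piece 2:q rests on {1:q}
piece 3:p — minimal
piece 4:u rests on {3:p}
piece 5:u rests on {4:u}
piece 6:p rests on {5:u}
piece 7:p rests on {6:p}
piece 8:p rests on {7:p}
piece 9:q rests on {2:q}
piece 10:q rests on {9:q}
minimal pieces: {0:q, 3:p}
ways to finish when only these pieces remain (= sum over removing one remaining piece with nothing left below it):
  1 left: {8}→1  {10}→1
  2 left: {7,8}→1  {8,10}→2  {9,10}→1
  3 left: {2,9,10}→1  {6,7,8}→1  {7,8,10}→3  {8,9,10}→3
  4 left: {1,2,9,10}→1  {2,8,9,10}→4  {5,6,7,8}→1  {6,7,8,10}→4  {7,8,9,10}→6
  5 left: {0,1,2,9,10}→1  {1,2,8,9,10}→5  {2,7,8,9,10}→10  {4,5,6,7,8}→1  {5,6,7,8,10}→5  {6,7,8,9,10}→10
  6 left: {0,1,2,8,9,10}→6  {1,2,7,8,9,10}→15  {2,6,7,8,9,10}→20  {3,4,5,6,7,8}→1  {4,5,6,7,8,10}→6  {5,6,7,8,9,10}→15
  7 left: {0,1,2,7,8,9,10}→21  {1,2,6,7,8,9,10}→35  {2,5,6,7,8,9,10}→35  {3,4,5,6,7,8,10}→7  {4,5,6,7,8,9,10}→21
  8 left: {0,1,2,6,7,8,9,10}→56  {1,2,5,6,7,8,9,10}→70  {2,4,5,6,7,8,9,10}→56  {3,4,5,6,7,8,9,10}→28
  9 left: {0,1,2,5,6,7,8,9,10}→126  {1,2,4,5,6,7,8,9,10}→126  {2,3,4,5,6,7,8,9,10}→84
  placing 0:q first → 210 extensions
  placing 3:p first → 252 extensions
total linear extensions = 462

462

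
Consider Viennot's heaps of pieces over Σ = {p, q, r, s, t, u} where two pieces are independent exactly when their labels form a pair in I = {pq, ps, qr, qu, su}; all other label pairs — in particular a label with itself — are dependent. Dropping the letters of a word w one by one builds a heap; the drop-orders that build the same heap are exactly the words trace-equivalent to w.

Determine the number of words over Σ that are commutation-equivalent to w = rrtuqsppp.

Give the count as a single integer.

0(r) covers ∅
1(r) covers 0:r
2(t) covers 1:r
3(u) covers 2:t
4(q) covers 2:t
5(s) covers 4:q
6(p) covers 3:u
7(p) covers 6:p
8(p) covers 7:p
floor of heap: 0:r
completions by unplaced set U, small U first (add the entries for U minus each lowest piece of U):
  |U|=1: {5}:1  {8}:1
  |U|=2: {4,5}:1  {5,8}:2  {7,8}:1
  |U|=3: {4,5,8}:3  {5,7,8}:3  {6,7,8}:1
  |U|=4: {3,6,7,8}:1  {4,5,7,8}:6  {5,6,7,8}:4
  |U|=5: {3,5,6,7,8}:5  {4,5,6,7,8}:10
  |U|=6: {3,4,5,6,7,8}:15
  |U|=7: {2,3,4,5,6,7,8}:15
  start at 0(r): 15

15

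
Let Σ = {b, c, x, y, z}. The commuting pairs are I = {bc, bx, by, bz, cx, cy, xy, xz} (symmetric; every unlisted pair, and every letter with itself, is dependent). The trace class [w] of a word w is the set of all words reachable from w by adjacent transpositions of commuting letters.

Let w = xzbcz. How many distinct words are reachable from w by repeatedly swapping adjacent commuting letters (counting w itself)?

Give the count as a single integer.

drop 0:x onto floor
drop 1:z onto floor
drop 2:b onto floor
drop 3:c onto {1:z}
drop 4:z onto {3:c}
ground layer = {0:x, 1:z, 2:b}
drop-orders for the pieces not yet dropped (sum over which currently-grounded one goes next):
  1 to go: {0} 1  {2} 1  {4} 1
  2 to go: {0,2} 2  {0,4} 2  {2,4} 2  {3,4} 1
  3 to go: {0,2,4} 6  {0,3,4} 3  {1,3,4} 1  {2,3,4} 3
  if 0:x drops first: 4 orders
  if 1:z drops first: 12 orders
  if 2:b drops first: 4 orders
heap linearizations: 20

20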